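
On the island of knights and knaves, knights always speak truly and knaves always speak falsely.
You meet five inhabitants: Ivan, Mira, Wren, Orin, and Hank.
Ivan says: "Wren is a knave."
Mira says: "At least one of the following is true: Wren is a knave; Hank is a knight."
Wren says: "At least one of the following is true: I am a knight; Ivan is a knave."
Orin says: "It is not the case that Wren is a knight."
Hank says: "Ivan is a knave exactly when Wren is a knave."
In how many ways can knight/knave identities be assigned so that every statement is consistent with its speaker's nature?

Consistent assignments:
  Ivan=knight, Mira=knight, Wren=knave, Orin=knight, Hank=knave
  Ivan=knave, Mira=knave, Wren=knight, Orin=knave, Hank=knave

2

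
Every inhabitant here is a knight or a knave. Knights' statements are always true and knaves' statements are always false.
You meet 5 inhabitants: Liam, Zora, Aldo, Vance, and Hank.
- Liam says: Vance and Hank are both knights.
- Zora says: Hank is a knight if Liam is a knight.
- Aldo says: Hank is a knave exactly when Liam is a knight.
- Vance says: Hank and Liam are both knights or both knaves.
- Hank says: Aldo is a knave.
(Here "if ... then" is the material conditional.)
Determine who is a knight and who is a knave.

Knights: Liam, Zora, Vance, and Hank. Knaves: Aldo.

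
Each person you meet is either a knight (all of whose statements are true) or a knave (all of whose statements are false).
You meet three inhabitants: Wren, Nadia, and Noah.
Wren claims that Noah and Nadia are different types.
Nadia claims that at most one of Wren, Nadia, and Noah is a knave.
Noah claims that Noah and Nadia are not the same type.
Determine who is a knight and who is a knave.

Knights: none. Knaves: Wren, Nadia, and Noah.

Wren is a knave; "Noah and Nadia are different types" is false, as required.
As a knave, Nadia's statement "at most one of Wren, Nadia, and Noah is a knave" should be false; it is.
Noah (knave): "Noah and Nadia are not the same type" — false. ✓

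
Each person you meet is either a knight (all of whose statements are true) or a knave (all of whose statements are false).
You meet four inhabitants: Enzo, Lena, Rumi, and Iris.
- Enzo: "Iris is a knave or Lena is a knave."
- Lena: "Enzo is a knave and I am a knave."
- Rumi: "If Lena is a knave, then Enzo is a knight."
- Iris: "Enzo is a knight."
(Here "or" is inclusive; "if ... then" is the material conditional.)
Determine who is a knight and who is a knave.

Enzo is a knight, Lena is a knave, Rumi is a knight, and Iris is a knight.

Suppose Enzo is a knave. Then Enzo's statement "Iris is a knave or Lena is a knave" would have to be false. Checking the 8 ways to assign the others, none is consistent with every speaker.
(For instance, with Lena=knave, Rumi=knight, Iris=knight, Enzo's claim "Iris is a knave or Lena is a knave" comes out true where it would need to be false.)
So Enzo must be a knight, making "Iris is a knave or Lena is a knave" true. Taking Enzo=knight, Lena=knave, Rumi=knight, Iris=knight, each remaining statement checks out:
  Lena (knave): "Enzo is a knave and I am a knave" — false. ✓
  Rumi (knight): "if Lena is a knave, then Enzo is a knight" — true. ✓
  Iris (knight): "Enzo is a knight" — true. ✓
This is the unique consistent assignment.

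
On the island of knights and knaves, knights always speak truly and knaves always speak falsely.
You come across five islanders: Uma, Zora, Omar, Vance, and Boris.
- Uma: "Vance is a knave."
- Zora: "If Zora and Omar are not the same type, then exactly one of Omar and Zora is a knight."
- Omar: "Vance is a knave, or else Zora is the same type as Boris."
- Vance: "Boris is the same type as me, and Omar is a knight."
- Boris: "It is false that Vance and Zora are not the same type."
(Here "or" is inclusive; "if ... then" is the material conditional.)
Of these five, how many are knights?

The unique consistent assignment is Uma=knave, Zora=knight, Omar=knight, Vance=knight, Boris=knight.
That has 4 knights.

4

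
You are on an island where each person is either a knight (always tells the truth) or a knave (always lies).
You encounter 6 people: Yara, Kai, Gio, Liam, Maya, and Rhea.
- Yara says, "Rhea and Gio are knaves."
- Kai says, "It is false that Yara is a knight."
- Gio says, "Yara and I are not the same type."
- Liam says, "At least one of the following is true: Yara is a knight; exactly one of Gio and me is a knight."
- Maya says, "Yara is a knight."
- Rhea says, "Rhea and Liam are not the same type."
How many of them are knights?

2

The unique consistent assignment is Yara=knave, Kai=knight, Gio=knave, Liam=knave, Maya=knave, Rhea=knight.
That has 2 knights.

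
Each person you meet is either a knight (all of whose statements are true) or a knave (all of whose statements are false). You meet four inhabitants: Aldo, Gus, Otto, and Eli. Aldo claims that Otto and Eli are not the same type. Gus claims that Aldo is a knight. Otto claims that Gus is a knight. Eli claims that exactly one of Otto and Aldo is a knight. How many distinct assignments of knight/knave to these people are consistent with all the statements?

2

Consistent assignments:
  Aldo=knight, Gus=knight, Otto=knight, Eli=knave
  Aldo=knave, Gus=knave, Otto=knave, Eli=knave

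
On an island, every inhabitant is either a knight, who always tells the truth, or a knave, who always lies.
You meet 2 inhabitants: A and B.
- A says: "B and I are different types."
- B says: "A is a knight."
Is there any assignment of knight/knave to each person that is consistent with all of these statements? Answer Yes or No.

Yes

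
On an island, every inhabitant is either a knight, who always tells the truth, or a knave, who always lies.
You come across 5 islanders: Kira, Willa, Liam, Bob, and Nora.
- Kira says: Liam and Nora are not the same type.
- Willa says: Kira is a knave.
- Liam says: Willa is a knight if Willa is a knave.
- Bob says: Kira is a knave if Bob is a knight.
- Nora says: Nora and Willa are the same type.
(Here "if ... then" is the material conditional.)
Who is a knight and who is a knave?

As a knave, Kira's statement "Liam and Nora are not the same type" should be False; it is.
Willa (knight): "Kira is a knave" — True. ✓
Since Liam is a knight, "Willa is a knight if Willa is a knave" needs to be True, which holds.
As a knight, Bob's statement "Kira is a knave if Bob is a knight" should be True; it is.
Nora is a knight, so "Nora and Willa are the same type" must be True — and it is.

Kira is a knave, Willa is a knight, Liam is a knight, Bob is a knight, and Nora is a knight.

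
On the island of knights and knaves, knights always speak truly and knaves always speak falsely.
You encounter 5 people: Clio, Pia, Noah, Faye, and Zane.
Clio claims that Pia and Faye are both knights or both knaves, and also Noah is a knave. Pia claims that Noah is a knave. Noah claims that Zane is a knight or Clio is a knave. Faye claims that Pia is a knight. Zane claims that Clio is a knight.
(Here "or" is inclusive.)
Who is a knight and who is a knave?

Knights: Noah. Knaves: Clio, Pia, Faye, and Zane.

Clio is a knave, so "Pia and Faye are both knights or both knaves, and also Noah is a knave" must be False — and it is.
Since Pia is a knave, "Noah is a knave" needs to be False, which holds.
Noah is a knight; "Zane is a knight or Clio is a knave" is True, as required.
Faye is a knave, so "Pia is a knight" must be False — and it is.
Zane is a knave, so "Clio is a knight" must be False — and it is.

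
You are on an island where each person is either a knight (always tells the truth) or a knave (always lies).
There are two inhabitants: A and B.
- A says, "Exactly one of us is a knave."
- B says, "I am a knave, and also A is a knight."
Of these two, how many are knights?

0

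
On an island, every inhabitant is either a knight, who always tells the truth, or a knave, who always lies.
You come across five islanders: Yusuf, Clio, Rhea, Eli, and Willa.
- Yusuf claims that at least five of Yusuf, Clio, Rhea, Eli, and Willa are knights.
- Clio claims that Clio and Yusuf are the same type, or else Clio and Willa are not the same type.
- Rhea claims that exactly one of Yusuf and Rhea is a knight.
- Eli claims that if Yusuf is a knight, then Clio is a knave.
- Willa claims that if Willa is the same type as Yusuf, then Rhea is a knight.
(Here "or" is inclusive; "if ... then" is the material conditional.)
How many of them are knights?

2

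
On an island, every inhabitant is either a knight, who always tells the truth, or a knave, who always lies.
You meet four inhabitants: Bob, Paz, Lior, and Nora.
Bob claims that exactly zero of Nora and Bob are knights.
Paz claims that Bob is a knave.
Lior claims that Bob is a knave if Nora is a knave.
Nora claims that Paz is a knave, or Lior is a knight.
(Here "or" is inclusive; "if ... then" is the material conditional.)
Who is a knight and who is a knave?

Suppose Bob is a knight. Then Bob's statement "exactly zero of Nora and Bob are knights" would have to be true. Checking the 8 ways to assign the others, none is consistent with every speaker.
(For instance, with Paz=knight, Lior=knight, Nora=knight, Bob's claim "exactly zero of Nora and Bob are knights" comes out false where it would need to be true.)
So Bob must be a knave, making "exactly zero of Nora and Bob are knights" false. Taking Bob=knave, Paz=knight, Lior=knight, Nora=knight, each remaining statement checks out:
  Paz (knight): "Bob is a knave" — true. ✓
  Lior (knight): "Bob is a knave if Nora is a knave" — true. ✓
  Nora (knight): "Paz is a knave, or Lior is a knight" — true. ✓
This is the unique consistent assignment.

Bob is a knave, Paz is a knight, Lior is a knight, and Nora is a knight.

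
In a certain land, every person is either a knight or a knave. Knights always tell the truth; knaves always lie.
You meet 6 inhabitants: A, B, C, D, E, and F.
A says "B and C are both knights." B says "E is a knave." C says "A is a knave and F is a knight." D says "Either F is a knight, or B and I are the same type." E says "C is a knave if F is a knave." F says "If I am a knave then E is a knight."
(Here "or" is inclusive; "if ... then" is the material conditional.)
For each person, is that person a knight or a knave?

Knights: C, D, E, and F. Knaves: A and B.

A is a knave; "B and C are both knights" is False, as required.
B (knave): "E is a knave" — False. ✓
C is a knight, and the claim "A is a knave and F is a knight" is indeed True.
As a knight, D's statement "either F is a knight, or B and I are the same type" should be True; it is.
E is a knight, and the claim "C is a knave if F is a knave" is indeed True.
As a knight, F's statement "if I am a knave then E is a knight" should be True; it is.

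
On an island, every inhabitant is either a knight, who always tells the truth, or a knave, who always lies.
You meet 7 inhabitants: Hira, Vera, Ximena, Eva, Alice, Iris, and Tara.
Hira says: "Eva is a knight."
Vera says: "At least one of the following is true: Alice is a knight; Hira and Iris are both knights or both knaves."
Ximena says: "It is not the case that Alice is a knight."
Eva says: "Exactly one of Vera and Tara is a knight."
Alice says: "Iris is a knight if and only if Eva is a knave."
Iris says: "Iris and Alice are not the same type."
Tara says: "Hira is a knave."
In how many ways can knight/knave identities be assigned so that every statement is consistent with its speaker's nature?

Consistent assignments:
  Hira=knight, Vera=knight, Ximena=knight, Eva=knight, Alice=knave, Iris=knight, Tara=knave
  Hira=knave, Vera=knight, Ximena=knight, Eva=knave, Alice=knave, Iris=knave, Tara=knight

2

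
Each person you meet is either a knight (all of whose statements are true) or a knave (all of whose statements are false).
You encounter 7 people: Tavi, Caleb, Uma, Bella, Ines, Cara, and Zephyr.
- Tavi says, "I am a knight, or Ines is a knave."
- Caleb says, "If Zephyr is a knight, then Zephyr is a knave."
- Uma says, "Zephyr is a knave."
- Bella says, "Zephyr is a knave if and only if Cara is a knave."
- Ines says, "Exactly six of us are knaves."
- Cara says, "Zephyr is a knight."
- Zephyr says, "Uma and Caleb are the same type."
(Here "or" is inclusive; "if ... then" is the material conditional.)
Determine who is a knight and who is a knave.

Tavi is a knight, and the claim "I am a knight, or Ines is a knave" is indeed True.
Caleb is a knave; "if Zephyr is a knight, then Zephyr is a knave" is false, as required.
Uma is a knave; "Zephyr is a knave" is false, as required.
Bella is a knight, and the claim "Zephyr is a knave if and only if Cara is a knave" is indeed True.
Ines is a knave, and the claim "exactly six of us are knaves" is indeed false.
Cara is a knight, and the claim "Zephyr is a knight" is indeed True.
Zephyr is a knight, so "Uma and Caleb are the same type" must be True — and it is.

Tavi is a knight, Caleb is a knave, Uma is a knave, Bella is a knight, Ines is a knave, Cara is a knight, and Zephyr is a knight.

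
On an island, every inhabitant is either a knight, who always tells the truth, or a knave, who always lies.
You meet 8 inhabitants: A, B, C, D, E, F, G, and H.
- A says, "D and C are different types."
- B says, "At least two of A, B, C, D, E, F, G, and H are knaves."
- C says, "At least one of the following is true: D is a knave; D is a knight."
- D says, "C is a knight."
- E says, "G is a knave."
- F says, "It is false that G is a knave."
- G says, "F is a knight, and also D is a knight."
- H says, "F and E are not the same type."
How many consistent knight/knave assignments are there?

2

Consistent assignments:
  A=knave, B=knight, C=knight, D=knight, E=knight, F=knave, G=knave, H=knight
  A=knave, B=knight, C=knight, D=knight, E=knave, F=knight, G=knight, H=knight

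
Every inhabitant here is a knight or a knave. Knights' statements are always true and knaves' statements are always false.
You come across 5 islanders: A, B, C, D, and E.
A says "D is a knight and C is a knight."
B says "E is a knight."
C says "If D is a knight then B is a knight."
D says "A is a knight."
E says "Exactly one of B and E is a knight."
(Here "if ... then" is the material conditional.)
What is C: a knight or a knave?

C is a knight.

Consistent assignments: {A=knave, B=knave, C=knight, D=knave, E=knave}
In every consistent assignment, C is a knight.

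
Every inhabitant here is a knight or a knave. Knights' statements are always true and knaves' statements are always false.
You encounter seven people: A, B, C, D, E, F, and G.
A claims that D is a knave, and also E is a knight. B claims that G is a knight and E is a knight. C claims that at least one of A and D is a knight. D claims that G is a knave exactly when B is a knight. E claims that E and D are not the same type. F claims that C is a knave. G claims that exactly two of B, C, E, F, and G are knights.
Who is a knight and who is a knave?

As a knave, A's statement "D is a knave, and also E is a knight" should be False; it is.
B (knave): "G is a knight and E is a knight" — False. ✓
As a knave, C's statement "at least one of A and D is a knight" should be False; it is.
D is a knave, so "G is a knave exactly when B is a knight" must be False — and it is.
E (knave): "E and D are not the same type" — False. ✓
F (knight): "C is a knave" — true. ✓
Since G is a knave, "exactly two of B, C, E, F, and G are knights" needs to be False, which holds.

A is a knave, B is a knave, C is a knave, D is a knave, E is a knave, F is a knight, and G is a knave.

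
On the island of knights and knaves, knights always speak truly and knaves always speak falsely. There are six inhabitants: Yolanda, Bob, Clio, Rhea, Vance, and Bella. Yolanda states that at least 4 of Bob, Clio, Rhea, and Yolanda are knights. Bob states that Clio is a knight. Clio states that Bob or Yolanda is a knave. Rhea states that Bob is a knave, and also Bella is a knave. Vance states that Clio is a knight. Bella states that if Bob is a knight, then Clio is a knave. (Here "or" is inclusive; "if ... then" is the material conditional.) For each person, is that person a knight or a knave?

Yolanda is a knave, Bob is a knight, Clio is a knight, Rhea is a knave, Vance is a knight, and Bella is a knave.

Yolanda is a knave, and the claim "at least 4 of Bob, Clio, Rhea, and Yolanda are knights" is indeed false.
Bob is a knight, so "Clio is a knight" must be true — and it is.
Since Clio is a knight, "Bob or Yolanda is a knave" needs to be true, which holds.
Since Rhea is a knave, "Bob is a knave, and also Bella is a knave" needs to be false, which holds.
Since Vance is a knight, "Clio is a knight" needs to be true, which holds.
Since Bella is a knave, "if Bob is a knight, then Clio is a knave" needs to be false, which holds.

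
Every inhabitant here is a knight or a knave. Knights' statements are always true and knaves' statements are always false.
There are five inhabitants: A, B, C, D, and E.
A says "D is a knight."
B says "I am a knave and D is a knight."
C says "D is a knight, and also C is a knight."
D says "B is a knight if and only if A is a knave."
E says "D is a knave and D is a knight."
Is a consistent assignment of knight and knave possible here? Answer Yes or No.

Yes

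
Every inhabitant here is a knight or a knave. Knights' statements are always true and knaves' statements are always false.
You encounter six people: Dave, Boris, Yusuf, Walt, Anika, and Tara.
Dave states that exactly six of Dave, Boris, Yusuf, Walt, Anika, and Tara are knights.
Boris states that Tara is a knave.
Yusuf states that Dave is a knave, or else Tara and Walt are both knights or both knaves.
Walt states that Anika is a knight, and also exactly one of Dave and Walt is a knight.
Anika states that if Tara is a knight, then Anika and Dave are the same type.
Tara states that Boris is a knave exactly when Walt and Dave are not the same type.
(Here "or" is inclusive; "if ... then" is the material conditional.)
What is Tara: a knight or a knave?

Tara is a knave.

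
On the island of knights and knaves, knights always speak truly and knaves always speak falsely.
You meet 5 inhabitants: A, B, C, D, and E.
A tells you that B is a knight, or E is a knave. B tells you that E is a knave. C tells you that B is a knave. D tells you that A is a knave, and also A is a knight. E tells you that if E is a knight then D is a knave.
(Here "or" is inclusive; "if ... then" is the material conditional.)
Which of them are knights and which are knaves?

Knights: C and E. Knaves: A, B, and D.

As a knave, A's statement "B is a knight, or E is a knave" should be False; it is.
B (knave): "E is a knave" — False. ✓
As a knight, C's statement "B is a knave" should be True; it is.
D (knave): "A is a knave, and also A is a knight" — False. ✓
Since E is a knight, "if E is a knight then D is a knave" needs to be True, which holds.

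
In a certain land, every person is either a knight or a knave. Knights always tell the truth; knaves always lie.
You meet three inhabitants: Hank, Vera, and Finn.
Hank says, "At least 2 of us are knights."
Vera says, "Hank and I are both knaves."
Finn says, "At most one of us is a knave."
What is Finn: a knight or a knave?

Finn is a knight.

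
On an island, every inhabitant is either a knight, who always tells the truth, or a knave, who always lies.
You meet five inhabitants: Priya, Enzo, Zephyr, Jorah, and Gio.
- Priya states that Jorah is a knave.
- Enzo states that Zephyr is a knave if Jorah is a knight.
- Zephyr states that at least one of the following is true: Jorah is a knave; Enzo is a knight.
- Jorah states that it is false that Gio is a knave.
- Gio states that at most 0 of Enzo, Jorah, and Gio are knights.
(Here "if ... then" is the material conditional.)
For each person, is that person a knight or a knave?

Priya is a knight, Enzo is a knight, Zephyr is a knight, Jorah is a knave, and Gio is a knave.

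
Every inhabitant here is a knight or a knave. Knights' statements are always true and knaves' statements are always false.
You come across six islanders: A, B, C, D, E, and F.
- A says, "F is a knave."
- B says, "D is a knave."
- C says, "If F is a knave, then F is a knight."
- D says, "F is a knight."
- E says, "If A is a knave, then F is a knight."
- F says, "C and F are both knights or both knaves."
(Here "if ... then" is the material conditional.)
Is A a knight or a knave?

Consistent assignments: {A=knave, B=knave, C=knight, D=knight, E=knight, F=knight}
In every consistent assignment, A is a knave.

A is a knave.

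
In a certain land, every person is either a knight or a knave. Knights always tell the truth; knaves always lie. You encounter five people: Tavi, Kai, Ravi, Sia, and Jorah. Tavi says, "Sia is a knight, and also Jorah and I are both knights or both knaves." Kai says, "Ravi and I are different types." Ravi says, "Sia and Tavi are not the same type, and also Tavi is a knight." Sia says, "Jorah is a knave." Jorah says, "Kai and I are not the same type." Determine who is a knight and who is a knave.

Knights: Jorah. Knaves: Tavi, Kai, Ravi, and Sia.

As a knave, Tavi's statement "Sia is a knight, and also Jorah and I are both knights or both knaves" should be False; it is.
Kai is a knave, so "Ravi and I are different types" must be False — and it is.
Ravi is a knave; "Sia and Tavi are not the same type, and also Tavi is a knight" is False, as required.
As a knave, Sia's statement "Jorah is a knave" should be False; it is.
Jorah is a knight, so "Kai and I are not the same type" must be true — and it is.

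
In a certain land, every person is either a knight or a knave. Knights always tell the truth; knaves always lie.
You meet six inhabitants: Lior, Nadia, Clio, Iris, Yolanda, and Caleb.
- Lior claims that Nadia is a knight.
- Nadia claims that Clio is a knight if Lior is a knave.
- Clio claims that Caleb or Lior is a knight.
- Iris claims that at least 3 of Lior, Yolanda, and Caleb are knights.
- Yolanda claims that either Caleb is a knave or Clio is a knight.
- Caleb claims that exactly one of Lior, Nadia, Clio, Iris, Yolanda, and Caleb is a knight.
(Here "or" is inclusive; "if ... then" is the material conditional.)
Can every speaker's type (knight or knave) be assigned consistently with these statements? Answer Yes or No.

One consistent assignment: Lior=knight, Nadia=knight, Clio=knight, Iris=knave, Yolanda=knight, Caleb=knave.

Yes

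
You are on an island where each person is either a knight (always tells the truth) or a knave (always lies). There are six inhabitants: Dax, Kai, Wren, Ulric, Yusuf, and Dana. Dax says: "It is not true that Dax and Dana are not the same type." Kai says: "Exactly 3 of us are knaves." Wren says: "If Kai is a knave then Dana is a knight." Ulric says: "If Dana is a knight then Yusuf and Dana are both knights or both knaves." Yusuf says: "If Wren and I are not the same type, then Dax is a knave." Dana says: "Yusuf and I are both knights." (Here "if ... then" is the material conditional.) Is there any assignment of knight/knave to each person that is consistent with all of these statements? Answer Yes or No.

Yes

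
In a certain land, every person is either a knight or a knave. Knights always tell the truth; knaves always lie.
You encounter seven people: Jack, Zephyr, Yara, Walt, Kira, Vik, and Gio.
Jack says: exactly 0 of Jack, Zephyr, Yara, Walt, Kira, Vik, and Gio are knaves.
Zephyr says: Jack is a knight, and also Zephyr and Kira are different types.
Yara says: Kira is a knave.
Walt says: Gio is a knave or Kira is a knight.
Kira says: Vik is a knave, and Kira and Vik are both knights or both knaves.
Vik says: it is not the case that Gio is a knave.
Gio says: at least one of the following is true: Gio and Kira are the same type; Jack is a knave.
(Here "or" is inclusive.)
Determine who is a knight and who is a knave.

Jack is a knave, Zephyr is a knave, Yara is a knight, Walt is a knave, Kira is a knave, Vik is a knight, and Gio is a knight.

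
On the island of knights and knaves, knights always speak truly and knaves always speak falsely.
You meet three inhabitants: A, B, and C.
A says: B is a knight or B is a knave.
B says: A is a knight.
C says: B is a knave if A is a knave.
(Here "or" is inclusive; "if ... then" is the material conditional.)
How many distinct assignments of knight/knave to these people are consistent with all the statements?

1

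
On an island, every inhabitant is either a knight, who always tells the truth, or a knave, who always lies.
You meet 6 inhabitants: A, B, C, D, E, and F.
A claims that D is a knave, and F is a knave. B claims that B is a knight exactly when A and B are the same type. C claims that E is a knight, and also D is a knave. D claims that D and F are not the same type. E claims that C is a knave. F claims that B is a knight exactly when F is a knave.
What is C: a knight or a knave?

C is a knave.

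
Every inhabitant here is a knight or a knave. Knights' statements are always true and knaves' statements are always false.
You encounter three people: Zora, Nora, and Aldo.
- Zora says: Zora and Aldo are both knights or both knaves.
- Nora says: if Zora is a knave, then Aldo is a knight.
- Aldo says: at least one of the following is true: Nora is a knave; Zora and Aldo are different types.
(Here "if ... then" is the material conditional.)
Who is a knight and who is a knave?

Suppose Zora is a knight. Then Zora's statement "Zora and Aldo are both knights or both knaves" would have to be true. Checking the 4 ways to assign the others, none is consistent with every speaker.
(For instance, with Nora=knight, Aldo=knight, Aldo's claim "at least one of the following is true: Nora is a knave; Zora and Aldo are different types" comes out false where it would need to be true.)
So Zora must be a knave, making "Zora and Aldo are both knights or both knaves" false. Taking Zora=knave, Nora=knight, Aldo=knight, each remaining statement checks out:
  Nora (knight): "if Zora is a knave, then Aldo is a knight" — true. ✓
  Aldo (knight): "at least one of the following is true: Nora is a knave; Zora and Aldo are different types" — true. ✓
This is the unique consistent assignment.

Knights: Nora and Aldo. Knaves: Zora.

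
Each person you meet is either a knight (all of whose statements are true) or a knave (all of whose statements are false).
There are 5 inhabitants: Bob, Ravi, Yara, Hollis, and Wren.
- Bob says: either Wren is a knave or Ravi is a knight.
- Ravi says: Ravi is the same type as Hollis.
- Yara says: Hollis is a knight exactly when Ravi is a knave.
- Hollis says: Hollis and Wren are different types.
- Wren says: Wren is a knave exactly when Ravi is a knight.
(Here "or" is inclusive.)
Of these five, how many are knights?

The unique consistent assignment is Bob=knight, Ravi=knave, Yara=knight, Hollis=knight, Wren=knave.
That has 3 knights.

3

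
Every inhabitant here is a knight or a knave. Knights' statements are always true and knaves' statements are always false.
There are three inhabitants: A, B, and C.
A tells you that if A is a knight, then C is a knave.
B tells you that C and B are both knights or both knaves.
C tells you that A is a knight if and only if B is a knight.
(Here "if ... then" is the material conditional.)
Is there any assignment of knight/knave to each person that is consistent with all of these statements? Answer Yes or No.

No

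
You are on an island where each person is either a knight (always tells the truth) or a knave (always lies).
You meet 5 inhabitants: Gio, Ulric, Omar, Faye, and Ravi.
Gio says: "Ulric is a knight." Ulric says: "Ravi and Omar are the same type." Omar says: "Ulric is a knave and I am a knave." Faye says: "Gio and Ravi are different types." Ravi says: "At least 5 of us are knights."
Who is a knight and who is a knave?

Knights: Gio, Ulric, and Faye. Knaves: Omar and Ravi.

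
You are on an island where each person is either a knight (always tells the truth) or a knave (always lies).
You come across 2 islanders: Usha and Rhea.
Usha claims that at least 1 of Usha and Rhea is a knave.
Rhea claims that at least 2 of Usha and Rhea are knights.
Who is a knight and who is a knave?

Since Usha is a knight, "at least 1 of Usha and Rhea is a knave" needs to be True, which holds.
Rhea is a knave, so "at least 2 of Usha and Rhea are knights" must be false — and it is.

Usha is a knight and Rhea is a knave.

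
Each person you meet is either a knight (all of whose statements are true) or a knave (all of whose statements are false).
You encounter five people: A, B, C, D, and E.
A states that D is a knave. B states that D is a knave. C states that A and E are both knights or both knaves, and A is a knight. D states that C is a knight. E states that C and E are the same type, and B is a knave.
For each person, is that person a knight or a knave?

A is a knight, B is a knight, C is a knave, D is a knave, and E is a knave.

As a knight, A's statement "D is a knave" should be true; it is.
As a knight, B's statement "D is a knave" should be true; it is.
C (knave): "A and E are both knights or both knaves, and A is a knight" — False. ✓
D is a knave, so "C is a knight" must be False — and it is.
E is a knave, and the claim "C and E are the same type, and B is a knave" is indeed False.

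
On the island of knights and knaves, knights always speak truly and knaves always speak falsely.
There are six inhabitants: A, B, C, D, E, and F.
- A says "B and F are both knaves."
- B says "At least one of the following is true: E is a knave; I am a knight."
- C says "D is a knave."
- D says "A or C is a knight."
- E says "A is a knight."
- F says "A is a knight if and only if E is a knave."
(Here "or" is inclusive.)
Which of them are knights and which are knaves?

A is a knight, so "B and F are both knaves" must be True — and it is.
Since B is a knave, "at least one of the following is true: E is a knave; I am a knight" needs to be False, which holds.
As a knave, C's statement "D is a knave" should be False; it is.
D (knight): "A or C is a knight" — True. ✓
E (knight): "A is a knight" — True. ✓
F is a knave, so "A is a knight if and only if E is a knave" must be False — and it is.

A is a knight, B is a knave, C is a knave, D is a knight, E is a knight, and F is a knave.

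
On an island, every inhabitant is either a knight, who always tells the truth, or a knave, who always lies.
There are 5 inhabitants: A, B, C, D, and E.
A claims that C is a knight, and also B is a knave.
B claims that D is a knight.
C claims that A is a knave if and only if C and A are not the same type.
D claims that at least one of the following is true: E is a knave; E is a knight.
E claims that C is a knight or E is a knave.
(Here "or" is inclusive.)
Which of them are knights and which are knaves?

A is a knave, B is a knight, C is a knight, D is a knight, and E is a knight.

A (knave): "C is a knight, and also B is a knave" — false. ✓
B is a knight, so "D is a knight" must be true — and it is.
As a knight, C's statement "A is a knave if and only if C and A are not the same type" should be true; it is.
Since D is a knight, "at least one of the following is true: E is a knave; E is a knight" needs to be true, which holds.
As a knight, E's statement "C is a knight or E is a knave" should be true; it is.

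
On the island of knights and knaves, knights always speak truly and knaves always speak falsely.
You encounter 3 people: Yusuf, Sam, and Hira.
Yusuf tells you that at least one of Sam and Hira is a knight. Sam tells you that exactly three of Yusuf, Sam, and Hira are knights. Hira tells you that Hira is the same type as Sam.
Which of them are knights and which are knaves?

Yusuf is a knight, Sam is a knight, and Hira is a knight.

Suppose Yusuf is a knave. Then Yusuf's statement "at least one of Sam and Hira is a knight" would have to be false. Checking the 4 ways to assign the others, none is consistent with every speaker.
(For instance, with Sam=knight, Hira=knight, Yusuf's claim "at least one of Sam and Hira is a knight" comes out true where it would need to be false.)
So Yusuf must be a knight, making "at least one of Sam and Hira is a knight" true. Taking Yusuf=knight, Sam=knight, Hira=knight, each remaining statement checks out:
  Sam (knight): "exactly three of Yusuf, Sam, and Hira are knights" — true. ✓
  Hira (knight): "Hira is the same type as Sam" — true. ✓
This is the unique consistent assignment.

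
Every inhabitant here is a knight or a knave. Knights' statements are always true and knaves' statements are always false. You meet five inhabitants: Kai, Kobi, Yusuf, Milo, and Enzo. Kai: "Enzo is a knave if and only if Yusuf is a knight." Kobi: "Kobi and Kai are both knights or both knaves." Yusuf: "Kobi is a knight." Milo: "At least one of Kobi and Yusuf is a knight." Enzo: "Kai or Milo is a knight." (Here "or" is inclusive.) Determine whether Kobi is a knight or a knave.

Kobi is a knave.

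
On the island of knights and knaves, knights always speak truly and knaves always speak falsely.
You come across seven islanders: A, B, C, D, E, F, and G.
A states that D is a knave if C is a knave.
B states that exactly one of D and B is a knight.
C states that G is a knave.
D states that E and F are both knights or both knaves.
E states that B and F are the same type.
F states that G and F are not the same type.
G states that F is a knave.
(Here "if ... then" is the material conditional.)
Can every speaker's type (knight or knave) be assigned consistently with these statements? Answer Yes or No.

Yes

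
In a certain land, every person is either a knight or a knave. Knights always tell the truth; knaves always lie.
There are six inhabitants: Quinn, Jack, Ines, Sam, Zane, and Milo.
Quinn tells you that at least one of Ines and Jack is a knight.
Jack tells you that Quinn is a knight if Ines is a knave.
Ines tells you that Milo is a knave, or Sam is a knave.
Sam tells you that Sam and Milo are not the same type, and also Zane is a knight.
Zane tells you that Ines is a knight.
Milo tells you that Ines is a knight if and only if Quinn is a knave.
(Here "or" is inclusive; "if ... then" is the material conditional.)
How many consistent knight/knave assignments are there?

2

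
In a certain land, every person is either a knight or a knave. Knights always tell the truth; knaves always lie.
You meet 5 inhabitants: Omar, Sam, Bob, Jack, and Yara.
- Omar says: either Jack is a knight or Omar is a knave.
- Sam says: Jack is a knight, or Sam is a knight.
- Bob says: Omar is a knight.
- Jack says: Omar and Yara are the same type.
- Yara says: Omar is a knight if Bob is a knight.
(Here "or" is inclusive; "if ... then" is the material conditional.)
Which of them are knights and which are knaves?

Omar is a knight, Sam is a knight, Bob is a knight, Jack is a knight, and Yara is a knight.

Omar is a knight; "either Jack is a knight or Omar is a knave" is True, as required.
As a knight, Sam's statement "Jack is a knight, or Sam is a knight" should be True; it is.
Since Bob is a knight, "Omar is a knight" needs to be True, which holds.
Jack is a knight, so "Omar and Yara are the same type" must be True — and it is.
Yara is a knight; "Omar is a knight if Bob is a knight" is True, as required.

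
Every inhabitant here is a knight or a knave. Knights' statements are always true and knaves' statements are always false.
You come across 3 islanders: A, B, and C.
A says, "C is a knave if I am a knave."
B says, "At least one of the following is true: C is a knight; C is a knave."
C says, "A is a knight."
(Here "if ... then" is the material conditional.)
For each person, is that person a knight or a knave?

A is a knight, B is a knight, and C is a knight.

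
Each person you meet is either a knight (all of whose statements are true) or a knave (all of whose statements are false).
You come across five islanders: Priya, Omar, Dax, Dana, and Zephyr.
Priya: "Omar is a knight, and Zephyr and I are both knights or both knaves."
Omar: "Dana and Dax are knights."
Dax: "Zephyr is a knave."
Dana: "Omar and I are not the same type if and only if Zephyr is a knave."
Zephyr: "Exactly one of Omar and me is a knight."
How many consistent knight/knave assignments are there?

1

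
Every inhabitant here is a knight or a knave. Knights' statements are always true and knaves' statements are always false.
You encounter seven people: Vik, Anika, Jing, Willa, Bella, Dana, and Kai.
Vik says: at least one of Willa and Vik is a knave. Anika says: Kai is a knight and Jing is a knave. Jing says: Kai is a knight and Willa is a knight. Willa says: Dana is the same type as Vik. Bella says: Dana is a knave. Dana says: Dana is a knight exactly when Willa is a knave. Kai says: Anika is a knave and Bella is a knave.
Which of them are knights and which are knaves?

Vik is a knight, and the claim "at least one of Willa and Vik is a knave" is indeed true.
Anika is a knave, so "Kai is a knight and Jing is a knave" must be False — and it is.
Jing (knave): "Kai is a knight and Willa is a knight" — False. ✓
Willa is a knave, so "Dana is the same type as Vik" must be False — and it is.
Bella is a knight, so "Dana is a knave" must be true — and it is.
Dana (knave): "Dana is a knight exactly when Willa is a knave" — False. ✓
Kai is a knave, so "Anika is a knave and Bella is a knave" must be False — and it is.

Vik is a knight, Anika is a knave, Jing is a knave, Willa is a knave, Bella is a knight, Dana is a knave, and Kai is a knave.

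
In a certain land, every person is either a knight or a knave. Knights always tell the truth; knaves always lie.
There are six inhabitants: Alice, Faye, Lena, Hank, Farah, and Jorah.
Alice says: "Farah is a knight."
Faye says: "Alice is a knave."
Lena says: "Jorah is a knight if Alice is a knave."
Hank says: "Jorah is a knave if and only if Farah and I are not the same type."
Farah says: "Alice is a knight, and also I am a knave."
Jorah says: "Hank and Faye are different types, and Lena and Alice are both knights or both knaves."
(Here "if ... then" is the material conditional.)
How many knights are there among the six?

2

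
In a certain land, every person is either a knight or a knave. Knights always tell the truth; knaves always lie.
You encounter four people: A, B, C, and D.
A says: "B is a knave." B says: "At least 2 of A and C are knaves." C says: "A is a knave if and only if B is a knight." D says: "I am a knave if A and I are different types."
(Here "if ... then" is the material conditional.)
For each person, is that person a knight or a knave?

Suppose A is a knave. Then A's statement "B is a knave" would have to be false. Checking the 8 ways to assign the others, none is consistent with every speaker.
(For instance, with B=knave, C=knight, D=knight, A's claim "B is a knave" comes out true where it would need to be false.)
So A must be a knight, making "B is a knave" true. Taking A=knight, B=knave, C=knight, D=knight, each remaining statement checks out:
  B (knave): "at least 2 of A and C are knaves" — false. ✓
  C (knight): "A is a knave if and only if B is a knight" — true. ✓
  D (knight): "I am a knave if A and I are different types" — true. ✓
This is the unique consistent assignment.

A is a knight, B is a knave, C is a knight, and D is a knight.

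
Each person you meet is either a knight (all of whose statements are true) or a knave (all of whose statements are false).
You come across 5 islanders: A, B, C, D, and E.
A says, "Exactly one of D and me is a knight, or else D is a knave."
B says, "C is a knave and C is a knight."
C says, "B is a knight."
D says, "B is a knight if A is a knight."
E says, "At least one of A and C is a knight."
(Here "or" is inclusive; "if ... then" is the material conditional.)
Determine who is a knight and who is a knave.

A is a knight, B is a knave, C is a knave, D is a knave, and E is a knight.

A is a knight, so "exactly one of D and me is a knight, or else D is a knave" must be true — and it is.
Since B is a knave, "C is a knave and C is a knight" needs to be false, which holds.
As a knave, C's statement "B is a knight" should be false; it is.
D is a knave; "B is a knight if A is a knight" is false, as required.
Since E is a knight, "at least one of A and C is a knight" needs to be true, which holds.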